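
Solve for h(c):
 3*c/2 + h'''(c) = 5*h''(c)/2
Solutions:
 h(c) = C1 + C2*c + C3*exp(5*c/2) + c^3/10 + 3*c^2/25


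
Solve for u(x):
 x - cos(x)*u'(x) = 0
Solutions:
 u(x) = C1 + Integral(x/cos(x), x)


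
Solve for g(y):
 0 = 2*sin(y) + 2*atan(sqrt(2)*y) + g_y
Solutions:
 g(y) = C1 - 2*y*atan(sqrt(2)*y) + sqrt(2)*log(2*y^2 + 1)/2 + 2*cos(y)


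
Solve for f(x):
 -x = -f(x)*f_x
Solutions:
 f(x) = -sqrt(C1 + x^2)
 f(x) = sqrt(C1 + x^2)


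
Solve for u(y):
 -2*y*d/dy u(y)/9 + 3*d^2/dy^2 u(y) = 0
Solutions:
 u(y) = C1 + C2*erfi(sqrt(3)*y/9)


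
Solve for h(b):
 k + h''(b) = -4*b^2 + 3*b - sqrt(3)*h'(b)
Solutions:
 h(b) = C1 + C2*exp(-sqrt(3)*b) - 4*sqrt(3)*b^3/9 + sqrt(3)*b^2/2 + 4*b^2/3 - sqrt(3)*b*k/3 - 8*sqrt(3)*b/9 - b


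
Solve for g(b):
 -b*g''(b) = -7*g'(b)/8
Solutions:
 g(b) = C1 + C2*b^(15/8)


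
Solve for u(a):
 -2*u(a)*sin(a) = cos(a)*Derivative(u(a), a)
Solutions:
 u(a) = C1*cos(a)^2


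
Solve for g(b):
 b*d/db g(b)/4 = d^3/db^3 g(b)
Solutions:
 g(b) = C1 + Integral(C2*airyai(2^(1/3)*b/2) + C3*airybi(2^(1/3)*b/2), b)


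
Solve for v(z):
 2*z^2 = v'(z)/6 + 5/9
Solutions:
 v(z) = C1 + 4*z^3 - 10*z/3


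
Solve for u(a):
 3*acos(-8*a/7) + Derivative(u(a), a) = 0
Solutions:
 u(a) = C1 - 3*a*acos(-8*a/7) - 3*sqrt(49 - 64*a^2)/8


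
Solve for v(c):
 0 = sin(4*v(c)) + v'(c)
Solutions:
 v(c) = -acos((-C1 - exp(8*c))/(C1 - exp(8*c)))/4 + pi/2
 v(c) = acos((-C1 - exp(8*c))/(C1 - exp(8*c)))/4


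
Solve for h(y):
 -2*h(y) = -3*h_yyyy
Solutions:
 h(y) = C1*exp(-2^(1/4)*3^(3/4)*y/3) + C2*exp(2^(1/4)*3^(3/4)*y/3) + C3*sin(2^(1/4)*3^(3/4)*y/3) + C4*cos(2^(1/4)*3^(3/4)*y/3)


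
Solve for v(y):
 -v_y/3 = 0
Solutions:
 v(y) = C1


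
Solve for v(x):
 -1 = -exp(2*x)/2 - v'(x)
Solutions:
 v(x) = C1 + x - exp(2*x)/4


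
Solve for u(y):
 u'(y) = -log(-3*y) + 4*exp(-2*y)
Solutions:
 u(y) = C1 - y*log(-y) + y*(1 - log(3)) - 2*exp(-2*y)


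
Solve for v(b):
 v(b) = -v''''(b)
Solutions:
 v(b) = (C1*sin(sqrt(2)*b/2) + C2*cos(sqrt(2)*b/2))*exp(-sqrt(2)*b/2) + (C3*sin(sqrt(2)*b/2) + C4*cos(sqrt(2)*b/2))*exp(sqrt(2)*b/2)


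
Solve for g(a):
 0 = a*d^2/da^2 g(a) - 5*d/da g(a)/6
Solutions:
 g(a) = C1 + C2*a^(11/6)


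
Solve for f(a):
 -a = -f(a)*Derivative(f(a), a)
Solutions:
 f(a) = -sqrt(C1 + a^2)
 f(a) = sqrt(C1 + a^2)


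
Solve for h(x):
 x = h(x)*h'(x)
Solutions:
 h(x) = -sqrt(C1 + x^2)
 h(x) = sqrt(C1 + x^2)


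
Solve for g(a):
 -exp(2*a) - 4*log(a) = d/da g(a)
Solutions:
 g(a) = C1 - 4*a*log(a) + 4*a - exp(2*a)/2


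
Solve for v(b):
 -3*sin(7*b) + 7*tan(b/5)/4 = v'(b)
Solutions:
 v(b) = C1 - 35*log(cos(b/5))/4 + 3*cos(7*b)/7


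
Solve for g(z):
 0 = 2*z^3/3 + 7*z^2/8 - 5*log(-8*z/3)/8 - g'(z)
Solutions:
 g(z) = C1 + z^4/6 + 7*z^3/24 - 5*z*log(-z)/8 + 5*z*(-3*log(2) + 1 + log(3))/8


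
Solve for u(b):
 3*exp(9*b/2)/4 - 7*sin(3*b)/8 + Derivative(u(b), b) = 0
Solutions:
 u(b) = C1 - exp(9*b/2)/6 - 7*cos(3*b)/24


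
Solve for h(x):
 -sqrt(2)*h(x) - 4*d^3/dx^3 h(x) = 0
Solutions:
 h(x) = C3*exp(-sqrt(2)*x/2) + (C1*sin(sqrt(6)*x/4) + C2*cos(sqrt(6)*x/4))*exp(sqrt(2)*x/4)


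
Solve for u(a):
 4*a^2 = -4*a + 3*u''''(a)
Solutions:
 u(a) = C1 + C2*a + C3*a^2 + C4*a^3 + a^6/270 + a^5/90


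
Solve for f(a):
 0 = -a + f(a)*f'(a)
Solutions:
 f(a) = -sqrt(C1 + a^2)
 f(a) = sqrt(C1 + a^2)


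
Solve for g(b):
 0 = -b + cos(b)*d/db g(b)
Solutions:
 g(b) = C1 + Integral(b/cos(b), b)


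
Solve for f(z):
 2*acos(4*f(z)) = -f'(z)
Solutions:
 Integral(1/acos(4*_y), (_y, f(z))) = C1 - 2*z


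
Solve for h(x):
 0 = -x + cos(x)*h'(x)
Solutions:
 h(x) = C1 + Integral(x/cos(x), x)


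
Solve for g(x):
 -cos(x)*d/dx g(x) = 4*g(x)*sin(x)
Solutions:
 g(x) = C1*cos(x)^4


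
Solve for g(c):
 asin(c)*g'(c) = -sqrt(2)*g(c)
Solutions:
 g(c) = C1*exp(-sqrt(2)*Integral(1/asin(c), c))


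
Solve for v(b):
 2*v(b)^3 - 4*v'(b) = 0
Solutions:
 v(b) = -sqrt(-1/(C1 + b))
 v(b) = sqrt(-1/(C1 + b))


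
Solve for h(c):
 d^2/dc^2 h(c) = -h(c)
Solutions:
 h(c) = C1*sin(c) + C2*cos(c)


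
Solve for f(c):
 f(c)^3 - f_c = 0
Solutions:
 f(c) = -sqrt(2)*sqrt(-1/(C1 + c))/2
 f(c) = sqrt(2)*sqrt(-1/(C1 + c))/2


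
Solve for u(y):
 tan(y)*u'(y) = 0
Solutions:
 u(y) = C1


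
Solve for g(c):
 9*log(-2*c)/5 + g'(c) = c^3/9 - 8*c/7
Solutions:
 g(c) = C1 + c^4/36 - 4*c^2/7 - 9*c*log(-c)/5 + 9*c*(1 - log(2))/5


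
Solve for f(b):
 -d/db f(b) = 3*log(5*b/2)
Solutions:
 f(b) = C1 - 3*b*log(b) + b*log(8/125) + 3*b


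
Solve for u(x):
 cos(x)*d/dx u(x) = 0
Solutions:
 u(x) = C1


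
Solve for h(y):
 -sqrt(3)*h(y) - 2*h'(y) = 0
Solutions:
 h(y) = C1*exp(-sqrt(3)*y/2)


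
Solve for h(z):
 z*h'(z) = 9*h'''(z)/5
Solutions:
 h(z) = C1 + Integral(C2*airyai(15^(1/3)*z/3) + C3*airybi(15^(1/3)*z/3), z)


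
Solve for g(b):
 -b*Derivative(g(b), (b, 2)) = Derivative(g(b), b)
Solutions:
 g(b) = C1 + C2*log(b)


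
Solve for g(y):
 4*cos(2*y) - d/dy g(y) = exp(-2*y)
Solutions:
 g(y) = C1 + 2*sin(2*y) + exp(-2*y)/2


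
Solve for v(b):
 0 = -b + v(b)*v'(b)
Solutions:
 v(b) = -sqrt(C1 + b^2)
 v(b) = sqrt(C1 + b^2)


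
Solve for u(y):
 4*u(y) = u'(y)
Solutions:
 u(y) = C1*exp(4*y)


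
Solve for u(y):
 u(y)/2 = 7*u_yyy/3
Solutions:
 u(y) = C3*exp(14^(2/3)*3^(1/3)*y/14) + (C1*sin(14^(2/3)*3^(5/6)*y/28) + C2*cos(14^(2/3)*3^(5/6)*y/28))*exp(-14^(2/3)*3^(1/3)*y/28)


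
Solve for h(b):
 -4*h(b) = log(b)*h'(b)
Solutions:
 h(b) = C1*exp(-4*li(b))


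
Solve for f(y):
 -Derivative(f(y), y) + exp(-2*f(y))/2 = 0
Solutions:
 f(y) = log(-sqrt(C1 + y))
 f(y) = log(C1 + y)/2


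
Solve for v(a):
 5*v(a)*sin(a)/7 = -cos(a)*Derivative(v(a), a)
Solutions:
 v(a) = C1*cos(a)^(5/7)


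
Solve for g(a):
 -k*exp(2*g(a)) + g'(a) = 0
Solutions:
 g(a) = log(-sqrt(-1/(C1 + a*k))) - log(2)/2
 g(a) = log(-1/(C1 + a*k))/2 - log(2)/2


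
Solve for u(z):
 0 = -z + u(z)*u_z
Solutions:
 u(z) = -sqrt(C1 + z^2)
 u(z) = sqrt(C1 + z^2)


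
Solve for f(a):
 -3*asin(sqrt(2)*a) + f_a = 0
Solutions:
 f(a) = C1 + 3*a*asin(sqrt(2)*a) + 3*sqrt(2)*sqrt(1 - 2*a^2)/2


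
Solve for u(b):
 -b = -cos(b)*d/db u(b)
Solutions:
 u(b) = C1 + Integral(b/cos(b), b)


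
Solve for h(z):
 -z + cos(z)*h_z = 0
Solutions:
 h(z) = C1 + Integral(z/cos(z), z)


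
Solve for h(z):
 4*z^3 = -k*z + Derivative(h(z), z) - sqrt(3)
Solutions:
 h(z) = C1 + k*z^2/2 + z^4 + sqrt(3)*z


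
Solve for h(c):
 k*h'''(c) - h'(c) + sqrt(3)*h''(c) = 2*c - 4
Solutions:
 h(c) = C1 + C2*exp(c*(sqrt(4*k + 3) - sqrt(3))/(2*k)) + C3*exp(-c*(sqrt(4*k + 3) + sqrt(3))/(2*k)) - c^2 - 2*sqrt(3)*c + 4*c


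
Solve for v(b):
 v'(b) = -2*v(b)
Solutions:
 v(b) = C1*exp(-2*b)


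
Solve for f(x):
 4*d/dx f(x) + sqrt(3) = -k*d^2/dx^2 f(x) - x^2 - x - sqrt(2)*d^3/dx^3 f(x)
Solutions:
 f(x) = C1 + C2*exp(sqrt(2)*x*(-k + sqrt(k^2 - 16*sqrt(2)))/4) + C3*exp(-sqrt(2)*x*(k + sqrt(k^2 - 16*sqrt(2)))/4) - k^2*x/32 + k*x^2/16 + k*x/16 - x^3/12 - x^2/8 - sqrt(3)*x/4 + sqrt(2)*x/8


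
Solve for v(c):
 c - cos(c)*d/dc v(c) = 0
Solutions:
 v(c) = C1 + Integral(c/cos(c), c)


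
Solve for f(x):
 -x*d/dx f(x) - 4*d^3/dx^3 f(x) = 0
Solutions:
 f(x) = C1 + Integral(C2*airyai(-2^(1/3)*x/2) + C3*airybi(-2^(1/3)*x/2), x)


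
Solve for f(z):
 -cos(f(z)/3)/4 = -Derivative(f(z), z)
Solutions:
 -z/4 - 3*log(sin(f(z)/3) - 1)/2 + 3*log(sin(f(z)/3) + 1)/2 = C1


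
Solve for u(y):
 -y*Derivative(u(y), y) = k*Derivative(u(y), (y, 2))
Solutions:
 u(y) = C1 + C2*sqrt(k)*erf(sqrt(2)*y*sqrt(1/k)/2)


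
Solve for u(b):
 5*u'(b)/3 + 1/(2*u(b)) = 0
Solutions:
 u(b) = -sqrt(C1 - 15*b)/5
 u(b) = sqrt(C1 - 15*b)/5


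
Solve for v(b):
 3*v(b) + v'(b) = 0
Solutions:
 v(b) = C1*exp(-3*b)


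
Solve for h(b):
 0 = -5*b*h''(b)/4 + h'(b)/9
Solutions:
 h(b) = C1 + C2*b^(49/45)


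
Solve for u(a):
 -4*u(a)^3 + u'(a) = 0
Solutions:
 u(a) = -sqrt(2)*sqrt(-1/(C1 + 4*a))/2
 u(a) = sqrt(2)*sqrt(-1/(C1 + 4*a))/2


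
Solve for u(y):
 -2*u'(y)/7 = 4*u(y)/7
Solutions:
 u(y) = C1*exp(-2*y)


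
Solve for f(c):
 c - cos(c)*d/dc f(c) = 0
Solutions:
 f(c) = C1 + Integral(c/cos(c), c)


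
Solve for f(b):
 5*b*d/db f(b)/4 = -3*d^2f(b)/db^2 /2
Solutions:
 f(b) = C1 + C2*erf(sqrt(15)*b/6)


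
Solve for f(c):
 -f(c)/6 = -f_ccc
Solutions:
 f(c) = C3*exp(6^(2/3)*c/6) + (C1*sin(2^(2/3)*3^(1/6)*c/4) + C2*cos(2^(2/3)*3^(1/6)*c/4))*exp(-6^(2/3)*c/12)


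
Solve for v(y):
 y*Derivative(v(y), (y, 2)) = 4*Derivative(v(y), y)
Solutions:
 v(y) = C1 + C2*y^5


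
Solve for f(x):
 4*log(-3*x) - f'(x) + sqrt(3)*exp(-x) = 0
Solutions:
 f(x) = C1 + 4*x*log(-x) + 4*x*(-1 + log(3)) - sqrt(3)*exp(-x)


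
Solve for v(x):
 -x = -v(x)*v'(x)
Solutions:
 v(x) = -sqrt(C1 + x^2)
 v(x) = sqrt(C1 + x^2)


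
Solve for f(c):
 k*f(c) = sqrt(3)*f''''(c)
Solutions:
 f(c) = C1*exp(-3^(7/8)*c*k^(1/4)/3) + C2*exp(3^(7/8)*c*k^(1/4)/3) + C3*exp(-3^(7/8)*I*c*k^(1/4)/3) + C4*exp(3^(7/8)*I*c*k^(1/4)/3)


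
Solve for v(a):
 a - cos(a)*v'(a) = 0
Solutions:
 v(a) = C1 + Integral(a/cos(a), a)


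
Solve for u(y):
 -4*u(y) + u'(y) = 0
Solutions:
 u(y) = C1*exp(4*y)


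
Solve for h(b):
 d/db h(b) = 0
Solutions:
 h(b) = C1


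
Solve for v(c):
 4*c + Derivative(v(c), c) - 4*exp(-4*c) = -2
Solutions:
 v(c) = C1 - 2*c^2 - 2*c - exp(-4*c)


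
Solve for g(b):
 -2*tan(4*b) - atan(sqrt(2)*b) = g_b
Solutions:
 g(b) = C1 - b*atan(sqrt(2)*b) + sqrt(2)*log(2*b^2 + 1)/4 + log(cos(4*b))/2


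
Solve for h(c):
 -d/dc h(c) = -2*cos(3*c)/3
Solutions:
 h(c) = C1 + 2*sin(3*c)/9


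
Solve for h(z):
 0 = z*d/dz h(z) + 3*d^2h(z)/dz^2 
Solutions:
 h(z) = C1 + C2*erf(sqrt(6)*z/6)


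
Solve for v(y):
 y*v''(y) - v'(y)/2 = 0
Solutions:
 v(y) = C1 + C2*y^(3/2)


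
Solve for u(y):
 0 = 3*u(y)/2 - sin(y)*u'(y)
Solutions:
 u(y) = C1*(cos(y) - 1)^(3/4)/(cos(y) + 1)^(3/4)


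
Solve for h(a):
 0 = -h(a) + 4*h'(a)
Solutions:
 h(a) = C1*exp(a/4)


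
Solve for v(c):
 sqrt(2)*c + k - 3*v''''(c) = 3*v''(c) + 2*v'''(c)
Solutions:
 v(c) = C1 + C2*c + sqrt(2)*c^3/18 + c^2*(3*k - 2*sqrt(2))/18 + (C3*sin(2*sqrt(2)*c/3) + C4*cos(2*sqrt(2)*c/3))*exp(-c/3)


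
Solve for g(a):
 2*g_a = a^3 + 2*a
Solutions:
 g(a) = C1 + a^4/8 + a^2/2


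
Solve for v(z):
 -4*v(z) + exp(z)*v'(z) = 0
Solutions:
 v(z) = C1*exp(-4*exp(-z))


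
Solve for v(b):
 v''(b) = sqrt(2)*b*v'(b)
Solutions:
 v(b) = C1 + C2*erfi(2^(3/4)*b/2)


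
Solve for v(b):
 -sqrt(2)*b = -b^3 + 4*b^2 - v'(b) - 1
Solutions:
 v(b) = C1 - b^4/4 + 4*b^3/3 + sqrt(2)*b^2/2 - b


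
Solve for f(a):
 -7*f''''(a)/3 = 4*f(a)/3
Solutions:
 f(a) = (C1*sin(7^(3/4)*a/7) + C2*cos(7^(3/4)*a/7))*exp(-7^(3/4)*a/7) + (C3*sin(7^(3/4)*a/7) + C4*cos(7^(3/4)*a/7))*exp(7^(3/4)*a/7)


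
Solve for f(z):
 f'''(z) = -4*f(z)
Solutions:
 f(z) = C3*exp(-2^(2/3)*z) + (C1*sin(2^(2/3)*sqrt(3)*z/2) + C2*cos(2^(2/3)*sqrt(3)*z/2))*exp(2^(2/3)*z/2)


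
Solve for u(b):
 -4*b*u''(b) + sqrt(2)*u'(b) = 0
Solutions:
 u(b) = C1 + C2*b^(sqrt(2)/4 + 1)


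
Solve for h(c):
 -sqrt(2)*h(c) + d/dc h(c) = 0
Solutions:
 h(c) = C1*exp(sqrt(2)*c)


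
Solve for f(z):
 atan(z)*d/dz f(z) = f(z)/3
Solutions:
 f(z) = C1*exp(Integral(1/atan(z), z)/3)


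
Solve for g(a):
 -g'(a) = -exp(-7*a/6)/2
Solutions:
 g(a) = C1 - 3*exp(-7*a/6)/7


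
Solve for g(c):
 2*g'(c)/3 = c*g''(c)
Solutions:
 g(c) = C1 + C2*c^(5/3)


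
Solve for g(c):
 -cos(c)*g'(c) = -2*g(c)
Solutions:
 g(c) = C1*(sin(c) + 1)/(sin(c) - 1)


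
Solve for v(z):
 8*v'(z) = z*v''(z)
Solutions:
 v(z) = C1 + C2*z^9


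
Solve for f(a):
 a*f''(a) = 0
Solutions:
 f(a) = C1 + C2*a


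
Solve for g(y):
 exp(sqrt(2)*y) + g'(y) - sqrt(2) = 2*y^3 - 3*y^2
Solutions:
 g(y) = C1 + y^4/2 - y^3 + sqrt(2)*y - sqrt(2)*exp(sqrt(2)*y)/2


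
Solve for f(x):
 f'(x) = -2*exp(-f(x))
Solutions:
 f(x) = log(C1 - 2*x)


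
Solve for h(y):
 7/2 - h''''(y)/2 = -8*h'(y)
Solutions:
 h(y) = C1 + C4*exp(2*2^(1/3)*y) - 7*y/16 + (C2*sin(2^(1/3)*sqrt(3)*y) + C3*cos(2^(1/3)*sqrt(3)*y))*exp(-2^(1/3)*y)


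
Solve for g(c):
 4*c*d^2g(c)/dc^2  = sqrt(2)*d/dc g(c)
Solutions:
 g(c) = C1 + C2*c^(sqrt(2)/4 + 1)


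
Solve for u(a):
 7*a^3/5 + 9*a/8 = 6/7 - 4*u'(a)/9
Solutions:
 u(a) = C1 - 63*a^4/80 - 81*a^2/64 + 27*a/14


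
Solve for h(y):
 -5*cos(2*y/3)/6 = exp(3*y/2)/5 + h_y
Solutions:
 h(y) = C1 - 2*exp(3*y/2)/15 - 5*sin(2*y/3)/4


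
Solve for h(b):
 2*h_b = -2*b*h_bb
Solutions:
 h(b) = C1 + C2*log(b)


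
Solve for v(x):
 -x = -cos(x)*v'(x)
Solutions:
 v(x) = C1 + Integral(x/cos(x), x)


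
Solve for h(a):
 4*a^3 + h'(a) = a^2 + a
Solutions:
 h(a) = C1 - a^4 + a^3/3 + a^2/2


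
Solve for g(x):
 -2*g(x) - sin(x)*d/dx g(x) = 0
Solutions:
 g(x) = C1*(cos(x) + 1)/(cos(x) - 1)


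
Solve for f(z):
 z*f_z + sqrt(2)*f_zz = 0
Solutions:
 f(z) = C1 + C2*erf(2^(1/4)*z/2)


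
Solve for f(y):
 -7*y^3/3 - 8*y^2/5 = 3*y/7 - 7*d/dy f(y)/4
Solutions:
 f(y) = C1 + y^4/3 + 32*y^3/105 + 6*y^2/49


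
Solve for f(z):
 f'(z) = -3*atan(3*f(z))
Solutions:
 Integral(1/atan(3*_y), (_y, f(z))) = C1 - 3*z


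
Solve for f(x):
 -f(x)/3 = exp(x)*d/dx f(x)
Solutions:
 f(x) = C1*exp(exp(-x)/3)


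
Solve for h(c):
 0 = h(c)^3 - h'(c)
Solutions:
 h(c) = -sqrt(2)*sqrt(-1/(C1 + c))/2
 h(c) = sqrt(2)*sqrt(-1/(C1 + c))/2


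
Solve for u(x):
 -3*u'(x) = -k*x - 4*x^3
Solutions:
 u(x) = C1 + k*x^2/6 + x^4/3


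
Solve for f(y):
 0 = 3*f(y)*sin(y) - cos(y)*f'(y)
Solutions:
 f(y) = C1/cos(y)^3


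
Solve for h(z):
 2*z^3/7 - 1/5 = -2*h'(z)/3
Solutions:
 h(z) = C1 - 3*z^4/28 + 3*z/10


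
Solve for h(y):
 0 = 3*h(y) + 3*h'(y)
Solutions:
 h(y) = C1*exp(-y)


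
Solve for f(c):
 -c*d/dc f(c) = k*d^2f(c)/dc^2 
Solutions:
 f(c) = C1 + C2*sqrt(k)*erf(sqrt(2)*c*sqrt(1/k)/2)


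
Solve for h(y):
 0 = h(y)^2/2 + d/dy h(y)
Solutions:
 h(y) = 2/(C1 + y)


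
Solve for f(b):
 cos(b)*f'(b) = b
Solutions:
 f(b) = C1 + Integral(b/cos(b), b)


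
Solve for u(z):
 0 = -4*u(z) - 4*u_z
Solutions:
 u(z) = C1*exp(-z)


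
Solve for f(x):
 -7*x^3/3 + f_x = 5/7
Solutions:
 f(x) = C1 + 7*x^4/12 + 5*x/7


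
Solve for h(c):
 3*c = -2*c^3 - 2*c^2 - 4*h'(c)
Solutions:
 h(c) = C1 - c^4/8 - c^3/6 - 3*c^2/8


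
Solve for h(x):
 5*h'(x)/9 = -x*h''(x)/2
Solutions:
 h(x) = C1 + C2/x^(1/9)


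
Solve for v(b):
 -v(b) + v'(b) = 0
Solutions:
 v(b) = C1*exp(b)


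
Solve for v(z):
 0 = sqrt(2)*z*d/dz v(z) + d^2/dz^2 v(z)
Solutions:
 v(z) = C1 + C2*erf(2^(3/4)*z/2)


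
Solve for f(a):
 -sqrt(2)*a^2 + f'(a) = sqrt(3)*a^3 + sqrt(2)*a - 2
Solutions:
 f(a) = C1 + sqrt(3)*a^4/4 + sqrt(2)*a^3/3 + sqrt(2)*a^2/2 - 2*a


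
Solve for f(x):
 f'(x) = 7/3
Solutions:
 f(x) = C1 + 7*x/3


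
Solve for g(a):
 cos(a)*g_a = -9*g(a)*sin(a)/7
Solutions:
 g(a) = C1*cos(a)^(9/7)


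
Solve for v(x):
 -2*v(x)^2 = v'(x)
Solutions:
 v(x) = 1/(C1 + 2*x)


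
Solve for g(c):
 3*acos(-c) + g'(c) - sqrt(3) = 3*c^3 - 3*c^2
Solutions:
 g(c) = C1 + 3*c^4/4 - c^3 - 3*c*acos(-c) + sqrt(3)*c - 3*sqrt(1 - c^2)


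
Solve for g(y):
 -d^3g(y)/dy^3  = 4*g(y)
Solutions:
 g(y) = C3*exp(-2^(2/3)*y) + (C1*sin(2^(2/3)*sqrt(3)*y/2) + C2*cos(2^(2/3)*sqrt(3)*y/2))*exp(2^(2/3)*y/2)


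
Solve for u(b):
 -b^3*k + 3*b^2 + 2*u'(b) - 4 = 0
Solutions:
 u(b) = C1 + b^4*k/8 - b^3/2 + 2*b


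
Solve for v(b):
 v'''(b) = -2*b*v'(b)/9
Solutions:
 v(b) = C1 + Integral(C2*airyai(-6^(1/3)*b/3) + C3*airybi(-6^(1/3)*b/3), b)


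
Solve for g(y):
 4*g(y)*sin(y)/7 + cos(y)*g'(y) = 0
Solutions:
 g(y) = C1*cos(y)^(4/7)


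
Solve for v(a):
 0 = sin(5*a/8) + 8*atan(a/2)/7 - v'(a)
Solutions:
 v(a) = C1 + 8*a*atan(a/2)/7 - 8*log(a^2 + 4)/7 - 8*cos(5*a/8)/5


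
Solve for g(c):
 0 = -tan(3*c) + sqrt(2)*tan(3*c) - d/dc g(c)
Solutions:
 g(c) = C1 - sqrt(2)*log(cos(3*c))/3 + log(cos(3*c))/3


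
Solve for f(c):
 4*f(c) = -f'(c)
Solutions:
 f(c) = C1*exp(-4*c)


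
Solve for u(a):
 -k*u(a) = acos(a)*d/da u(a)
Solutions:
 u(a) = C1*exp(-k*Integral(1/acos(a), a))


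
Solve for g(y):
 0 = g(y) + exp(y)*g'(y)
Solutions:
 g(y) = C1*exp(exp(-y))


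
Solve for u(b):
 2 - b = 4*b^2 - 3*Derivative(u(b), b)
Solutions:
 u(b) = C1 + 4*b^3/9 + b^2/6 - 2*b/3


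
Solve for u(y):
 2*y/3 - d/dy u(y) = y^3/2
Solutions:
 u(y) = C1 - y^4/8 + y^2/3


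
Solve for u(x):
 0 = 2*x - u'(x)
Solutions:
 u(x) = C1 + x^2


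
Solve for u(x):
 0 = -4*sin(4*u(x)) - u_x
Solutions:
 u(x) = -acos((-C1 - exp(32*x))/(C1 - exp(32*x)))/4 + pi/2
 u(x) = acos((-C1 - exp(32*x))/(C1 - exp(32*x)))/4


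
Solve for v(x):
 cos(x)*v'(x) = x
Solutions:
 v(x) = C1 + Integral(x/cos(x), x)


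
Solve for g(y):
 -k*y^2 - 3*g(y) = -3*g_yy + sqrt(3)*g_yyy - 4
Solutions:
 g(y) = C1*exp(y*(2*2^(1/3)*3^(2/3)/(3*sqrt(15) + 7*sqrt(3))^(1/3) + 2^(2/3)*3^(1/3)*(3*sqrt(15) + 7*sqrt(3))^(1/3) + 4*sqrt(3))/12)*sin(2^(1/3)*3^(1/6)*y*(-2^(1/3)*3^(2/3)*(3*sqrt(15) + 7*sqrt(3))^(1/3) + 6/(3*sqrt(15) + 7*sqrt(3))^(1/3))/12) + C2*exp(y*(2*2^(1/3)*3^(2/3)/(3*sqrt(15) + 7*sqrt(3))^(1/3) + 2^(2/3)*3^(1/3)*(3*sqrt(15) + 7*sqrt(3))^(1/3) + 4*sqrt(3))/12)*cos(2^(1/3)*3^(1/6)*y*(-2^(1/3)*3^(2/3)*(3*sqrt(15) + 7*sqrt(3))^(1/3) + 6/(3*sqrt(15) + 7*sqrt(3))^(1/3))/12) + C3*exp(y*(-2^(2/3)*3^(1/3)*(3*sqrt(15) + 7*sqrt(3))^(1/3) - 2*2^(1/3)*3^(2/3)/(3*sqrt(15) + 7*sqrt(3))^(1/3) + 2*sqrt(3))/6) - k*y^2/3 - 2*k/3 + 4/3


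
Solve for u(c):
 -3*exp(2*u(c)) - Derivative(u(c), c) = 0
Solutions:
 u(c) = log(-sqrt(-1/(C1 - 3*c))) - log(2)/2
 u(c) = log(-1/(C1 - 3*c))/2 - log(2)/2


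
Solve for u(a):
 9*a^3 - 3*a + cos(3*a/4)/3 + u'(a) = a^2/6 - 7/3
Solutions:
 u(a) = C1 - 9*a^4/4 + a^3/18 + 3*a^2/2 - 7*a/3 - 4*sin(3*a/4)/9


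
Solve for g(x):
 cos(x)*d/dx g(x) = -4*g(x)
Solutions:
 g(x) = C1*(sin(x)^2 - 2*sin(x) + 1)/(sin(x)^2 + 2*sin(x) + 1)


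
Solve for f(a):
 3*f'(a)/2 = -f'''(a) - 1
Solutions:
 f(a) = C1 + C2*sin(sqrt(6)*a/2) + C3*cos(sqrt(6)*a/2) - 2*a/3


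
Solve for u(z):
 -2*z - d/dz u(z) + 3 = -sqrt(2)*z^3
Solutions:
 u(z) = C1 + sqrt(2)*z^4/4 - z^2 + 3*z


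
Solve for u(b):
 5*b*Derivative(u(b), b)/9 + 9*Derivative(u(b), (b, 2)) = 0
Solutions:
 u(b) = C1 + C2*erf(sqrt(10)*b/18)


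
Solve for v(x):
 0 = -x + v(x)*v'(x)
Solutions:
 v(x) = -sqrt(C1 + x^2)
 v(x) = sqrt(C1 + x^2)


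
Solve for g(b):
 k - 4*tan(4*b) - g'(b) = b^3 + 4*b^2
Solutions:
 g(b) = C1 - b^4/4 - 4*b^3/3 + b*k + log(cos(4*b))


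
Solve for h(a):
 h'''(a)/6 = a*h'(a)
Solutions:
 h(a) = C1 + Integral(C2*airyai(6^(1/3)*a) + C3*airybi(6^(1/3)*a), a)


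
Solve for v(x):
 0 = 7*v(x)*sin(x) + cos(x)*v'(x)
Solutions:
 v(x) = C1*cos(x)^7


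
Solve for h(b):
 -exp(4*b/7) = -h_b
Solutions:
 h(b) = C1 + 7*exp(4*b/7)/4


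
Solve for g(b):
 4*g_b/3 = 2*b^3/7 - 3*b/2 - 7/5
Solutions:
 g(b) = C1 + 3*b^4/56 - 9*b^2/16 - 21*b/20


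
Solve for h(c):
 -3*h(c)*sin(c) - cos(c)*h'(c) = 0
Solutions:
 h(c) = C1*cos(c)^3


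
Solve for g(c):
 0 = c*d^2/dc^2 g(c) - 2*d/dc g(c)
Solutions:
 g(c) = C1 + C2*c^3


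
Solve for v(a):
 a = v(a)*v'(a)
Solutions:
 v(a) = -sqrt(C1 + a^2)
 v(a) = sqrt(C1 + a^2)


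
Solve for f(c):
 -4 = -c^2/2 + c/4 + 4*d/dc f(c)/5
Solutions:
 f(c) = C1 + 5*c^3/24 - 5*c^2/32 - 5*c


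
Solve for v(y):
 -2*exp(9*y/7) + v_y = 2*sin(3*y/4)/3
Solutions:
 v(y) = C1 + 14*exp(9*y/7)/9 - 8*cos(3*y/4)/9


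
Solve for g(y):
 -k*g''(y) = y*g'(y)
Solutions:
 g(y) = C1 + C2*sqrt(k)*erf(sqrt(2)*y*sqrt(1/k)/2)


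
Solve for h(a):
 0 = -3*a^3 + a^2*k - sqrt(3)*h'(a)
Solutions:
 h(a) = C1 - sqrt(3)*a^4/4 + sqrt(3)*a^3*k/9


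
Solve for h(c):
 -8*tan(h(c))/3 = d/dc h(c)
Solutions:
 h(c) = pi - asin(C1*exp(-8*c/3))
 h(c) = asin(C1*exp(-8*c/3))


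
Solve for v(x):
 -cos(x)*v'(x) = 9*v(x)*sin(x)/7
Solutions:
 v(x) = C1*cos(x)^(9/7)


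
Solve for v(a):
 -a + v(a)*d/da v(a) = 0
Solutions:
 v(a) = -sqrt(C1 + a^2)
 v(a) = sqrt(C1 + a^2)


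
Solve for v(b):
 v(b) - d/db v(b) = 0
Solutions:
 v(b) = C1*exp(b)


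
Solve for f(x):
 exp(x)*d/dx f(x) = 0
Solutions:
 f(x) = C1


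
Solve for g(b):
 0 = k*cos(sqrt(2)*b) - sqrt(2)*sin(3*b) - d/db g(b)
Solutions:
 g(b) = C1 + sqrt(2)*k*sin(sqrt(2)*b)/2 + sqrt(2)*cos(3*b)/3


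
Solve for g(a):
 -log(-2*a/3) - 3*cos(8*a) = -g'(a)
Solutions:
 g(a) = C1 + a*log(-a) - a*log(3) - a + a*log(2) + 3*sin(8*a)/8


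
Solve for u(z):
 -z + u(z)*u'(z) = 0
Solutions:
 u(z) = -sqrt(C1 + z^2)
 u(z) = sqrt(C1 + z^2)


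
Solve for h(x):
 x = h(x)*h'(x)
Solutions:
 h(x) = -sqrt(C1 + x^2)
 h(x) = sqrt(C1 + x^2)


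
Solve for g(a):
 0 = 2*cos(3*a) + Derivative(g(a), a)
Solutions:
 g(a) = C1 - 2*sin(3*a)/3


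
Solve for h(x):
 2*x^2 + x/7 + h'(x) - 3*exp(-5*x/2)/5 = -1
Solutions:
 h(x) = C1 - 2*x^3/3 - x^2/14 - x - 6*exp(-5*x/2)/25


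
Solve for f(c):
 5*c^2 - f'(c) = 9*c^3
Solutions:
 f(c) = C1 - 9*c^4/4 + 5*c^3/3


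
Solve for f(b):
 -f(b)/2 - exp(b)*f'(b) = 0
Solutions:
 f(b) = C1*exp(exp(-b)/2)


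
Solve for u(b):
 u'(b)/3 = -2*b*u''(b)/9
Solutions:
 u(b) = C1 + C2/sqrt(b)


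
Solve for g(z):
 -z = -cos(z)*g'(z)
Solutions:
 g(z) = C1 + Integral(z/cos(z), z)


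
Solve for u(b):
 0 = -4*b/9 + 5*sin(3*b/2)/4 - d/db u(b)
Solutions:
 u(b) = C1 - 2*b^2/9 - 5*cos(3*b/2)/6


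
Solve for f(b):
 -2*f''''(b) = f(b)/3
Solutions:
 f(b) = (C1*sin(2^(1/4)*3^(3/4)*b/6) + C2*cos(2^(1/4)*3^(3/4)*b/6))*exp(-2^(1/4)*3^(3/4)*b/6) + (C3*sin(2^(1/4)*3^(3/4)*b/6) + C4*cos(2^(1/4)*3^(3/4)*b/6))*exp(2^(1/4)*3^(3/4)*b/6)


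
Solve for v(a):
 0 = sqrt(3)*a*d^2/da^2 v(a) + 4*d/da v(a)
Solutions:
 v(a) = C1 + C2*a^(1 - 4*sqrt(3)/3)


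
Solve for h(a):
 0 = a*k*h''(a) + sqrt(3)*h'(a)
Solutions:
 h(a) = C1 + a^(((re(k) - sqrt(3))*re(k) + im(k)^2)/(re(k)^2 + im(k)^2))*(C2*sin(sqrt(3)*log(a)*Abs(im(k))/(re(k)^2 + im(k)^2)) + C3*cos(sqrt(3)*log(a)*im(k)/(re(k)^2 + im(k)^2)))


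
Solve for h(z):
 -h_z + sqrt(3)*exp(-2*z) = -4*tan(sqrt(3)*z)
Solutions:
 h(z) = C1 + 2*sqrt(3)*log(tan(sqrt(3)*z)^2 + 1)/3 - sqrt(3)*exp(-2*z)/2


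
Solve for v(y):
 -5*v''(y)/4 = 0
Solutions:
 v(y) = C1 + C2*y


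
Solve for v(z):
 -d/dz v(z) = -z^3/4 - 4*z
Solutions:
 v(z) = C1 + z^4/16 + 2*z^2


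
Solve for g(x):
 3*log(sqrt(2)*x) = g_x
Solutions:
 g(x) = C1 + 3*x*log(x) - 3*x + 3*x*log(2)/2


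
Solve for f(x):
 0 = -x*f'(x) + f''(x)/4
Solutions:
 f(x) = C1 + C2*erfi(sqrt(2)*x)


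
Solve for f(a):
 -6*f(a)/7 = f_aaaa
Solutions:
 f(a) = (C1*sin(14^(3/4)*3^(1/4)*a/14) + C2*cos(14^(3/4)*3^(1/4)*a/14))*exp(-14^(3/4)*3^(1/4)*a/14) + (C3*sin(14^(3/4)*3^(1/4)*a/14) + C4*cos(14^(3/4)*3^(1/4)*a/14))*exp(14^(3/4)*3^(1/4)*a/14)


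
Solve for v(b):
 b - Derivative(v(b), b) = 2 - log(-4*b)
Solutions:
 v(b) = C1 + b^2/2 + b*log(-b) + b*(-3 + 2*log(2))


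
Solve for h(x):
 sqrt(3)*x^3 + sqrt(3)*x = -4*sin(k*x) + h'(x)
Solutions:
 h(x) = C1 + sqrt(3)*x^4/4 + sqrt(3)*x^2/2 - 4*cos(k*x)/k


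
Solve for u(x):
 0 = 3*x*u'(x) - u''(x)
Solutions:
 u(x) = C1 + C2*erfi(sqrt(6)*x/2)


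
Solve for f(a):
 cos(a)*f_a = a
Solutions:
 f(a) = C1 + Integral(a/cos(a), a)


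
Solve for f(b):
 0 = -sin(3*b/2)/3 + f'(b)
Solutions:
 f(b) = C1 - 2*cos(3*b/2)/9


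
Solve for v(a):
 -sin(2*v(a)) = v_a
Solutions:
 v(a) = pi - acos((-C1 - exp(4*a))/(C1 - exp(4*a)))/2
 v(a) = acos((-C1 - exp(4*a))/(C1 - exp(4*a)))/2


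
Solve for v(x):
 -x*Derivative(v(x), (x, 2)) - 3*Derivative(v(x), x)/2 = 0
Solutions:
 v(x) = C1 + C2/sqrt(x)


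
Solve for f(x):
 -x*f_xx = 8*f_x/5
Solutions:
 f(x) = C1 + C2/x^(3/5)


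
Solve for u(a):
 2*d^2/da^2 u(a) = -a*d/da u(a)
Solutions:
 u(a) = C1 + C2*erf(a/2)


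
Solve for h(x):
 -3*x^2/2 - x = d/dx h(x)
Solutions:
 h(x) = C1 - x^3/2 - x^2/2


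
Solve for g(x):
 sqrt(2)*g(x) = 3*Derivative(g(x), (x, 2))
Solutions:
 g(x) = C1*exp(-2^(1/4)*sqrt(3)*x/3) + C2*exp(2^(1/4)*sqrt(3)*x/3)


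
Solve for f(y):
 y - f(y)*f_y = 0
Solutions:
 f(y) = -sqrt(C1 + y^2)
 f(y) = sqrt(C1 + y^2)


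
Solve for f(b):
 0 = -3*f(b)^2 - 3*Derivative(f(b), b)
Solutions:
 f(b) = 1/(C1 + b)


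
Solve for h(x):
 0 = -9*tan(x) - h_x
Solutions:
 h(x) = C1 + 9*log(cos(x))


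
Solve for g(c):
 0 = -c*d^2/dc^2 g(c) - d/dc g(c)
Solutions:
 g(c) = C1 + C2*log(c)


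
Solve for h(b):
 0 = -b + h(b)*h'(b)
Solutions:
 h(b) = -sqrt(C1 + b^2)
 h(b) = sqrt(C1 + b^2)


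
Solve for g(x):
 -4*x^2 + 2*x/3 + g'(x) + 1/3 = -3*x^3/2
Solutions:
 g(x) = C1 - 3*x^4/8 + 4*x^3/3 - x^2/3 - x/3


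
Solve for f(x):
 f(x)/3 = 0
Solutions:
 f(x) = 0


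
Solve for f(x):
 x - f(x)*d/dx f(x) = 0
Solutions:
 f(x) = -sqrt(C1 + x^2)
 f(x) = sqrt(C1 + x^2)


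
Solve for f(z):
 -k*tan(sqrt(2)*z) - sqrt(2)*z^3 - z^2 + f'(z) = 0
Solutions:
 f(z) = C1 - sqrt(2)*k*log(cos(sqrt(2)*z))/2 + sqrt(2)*z^4/4 + z^3/3


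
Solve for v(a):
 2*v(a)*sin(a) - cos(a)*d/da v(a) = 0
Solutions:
 v(a) = C1/cos(a)^2


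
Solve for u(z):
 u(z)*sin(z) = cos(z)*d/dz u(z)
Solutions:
 u(z) = C1/cos(z)


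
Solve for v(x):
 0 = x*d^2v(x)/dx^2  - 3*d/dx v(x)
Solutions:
 v(x) = C1 + C2*x^4


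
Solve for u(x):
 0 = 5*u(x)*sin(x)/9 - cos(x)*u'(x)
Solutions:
 u(x) = C1/cos(x)^(5/9)


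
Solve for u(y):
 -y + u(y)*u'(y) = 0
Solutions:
 u(y) = -sqrt(C1 + y^2)
 u(y) = sqrt(C1 + y^2)


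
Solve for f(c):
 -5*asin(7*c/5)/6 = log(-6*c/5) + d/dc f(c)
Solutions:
 f(c) = C1 - c*log(-c) - 5*c*asin(7*c/5)/6 - c*log(6) + c + c*log(5) - 5*sqrt(25 - 49*c^2)/42


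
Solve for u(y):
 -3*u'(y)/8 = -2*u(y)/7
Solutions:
 u(y) = C1*exp(16*y/21)


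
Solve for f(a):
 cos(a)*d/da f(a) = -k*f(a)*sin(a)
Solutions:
 f(a) = C1*exp(k*log(cos(a)))


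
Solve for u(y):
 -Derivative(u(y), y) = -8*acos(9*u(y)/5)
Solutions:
 Integral(1/acos(9*_y/5), (_y, u(y))) = C1 + 8*y


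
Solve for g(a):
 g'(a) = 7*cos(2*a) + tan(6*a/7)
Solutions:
 g(a) = C1 - 7*log(cos(6*a/7))/6 + 7*sin(2*a)/2


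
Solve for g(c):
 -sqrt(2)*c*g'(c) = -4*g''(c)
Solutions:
 g(c) = C1 + C2*erfi(2^(3/4)*c/4)


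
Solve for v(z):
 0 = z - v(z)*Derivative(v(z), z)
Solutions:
 v(z) = -sqrt(C1 + z^2)
 v(z) = sqrt(C1 + z^2)


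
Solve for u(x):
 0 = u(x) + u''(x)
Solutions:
 u(x) = C1*sin(x) + C2*cos(x)


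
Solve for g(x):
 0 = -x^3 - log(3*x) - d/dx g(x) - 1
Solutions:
 g(x) = C1 - x^4/4 - x*log(x) - x*log(3)


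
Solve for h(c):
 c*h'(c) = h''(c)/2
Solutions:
 h(c) = C1 + C2*erfi(c)


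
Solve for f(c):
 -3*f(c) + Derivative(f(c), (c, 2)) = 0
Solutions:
 f(c) = C1*exp(-sqrt(3)*c) + C2*exp(sqrt(3)*c)


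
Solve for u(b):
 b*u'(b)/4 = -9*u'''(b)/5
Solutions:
 u(b) = C1 + Integral(C2*airyai(-30^(1/3)*b/6) + C3*airybi(-30^(1/3)*b/6), b)


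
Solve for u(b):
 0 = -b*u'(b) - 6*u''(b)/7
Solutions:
 u(b) = C1 + C2*erf(sqrt(21)*b/6)


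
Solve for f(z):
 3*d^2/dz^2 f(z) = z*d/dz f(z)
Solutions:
 f(z) = C1 + C2*erfi(sqrt(6)*z/6)


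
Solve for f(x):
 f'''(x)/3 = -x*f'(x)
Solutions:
 f(x) = C1 + Integral(C2*airyai(-3^(1/3)*x) + C3*airybi(-3^(1/3)*x), x)


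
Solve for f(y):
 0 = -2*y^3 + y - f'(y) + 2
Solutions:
 f(y) = C1 - y^4/2 + y^2/2 + 2*y


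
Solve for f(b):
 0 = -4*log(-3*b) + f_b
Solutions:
 f(b) = C1 + 4*b*log(-b) + 4*b*(-1 + log(3))


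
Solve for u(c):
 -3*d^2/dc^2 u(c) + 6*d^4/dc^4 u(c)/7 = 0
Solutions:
 u(c) = C1 + C2*c + C3*exp(-sqrt(14)*c/2) + C4*exp(sqrt(14)*c/2)


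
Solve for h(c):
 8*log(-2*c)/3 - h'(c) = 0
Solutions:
 h(c) = C1 + 8*c*log(-c)/3 + 8*c*(-1 + log(2))/3


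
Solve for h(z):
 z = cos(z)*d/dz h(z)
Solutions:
 h(z) = C1 + Integral(z/cos(z), z)


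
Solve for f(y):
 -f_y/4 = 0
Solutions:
 f(y) = C1


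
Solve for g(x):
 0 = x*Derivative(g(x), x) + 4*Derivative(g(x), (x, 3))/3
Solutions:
 g(x) = C1 + Integral(C2*airyai(-6^(1/3)*x/2) + C3*airybi(-6^(1/3)*x/2), x)


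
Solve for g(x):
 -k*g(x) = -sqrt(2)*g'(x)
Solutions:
 g(x) = C1*exp(sqrt(2)*k*x/2)


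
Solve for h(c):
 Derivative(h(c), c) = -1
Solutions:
 h(c) = C1 - c


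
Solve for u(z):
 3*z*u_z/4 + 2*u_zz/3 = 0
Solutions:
 u(z) = C1 + C2*erf(3*z/4)


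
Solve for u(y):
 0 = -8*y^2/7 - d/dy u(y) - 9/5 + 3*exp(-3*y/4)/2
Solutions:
 u(y) = C1 - 8*y^3/21 - 9*y/5 - 2*exp(-3*y/4)


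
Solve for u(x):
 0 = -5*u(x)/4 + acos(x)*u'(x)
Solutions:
 u(x) = C1*exp(5*Integral(1/acos(x), x)/4)


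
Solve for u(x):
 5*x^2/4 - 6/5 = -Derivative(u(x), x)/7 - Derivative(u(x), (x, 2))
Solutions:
 u(x) = C1 + C2*exp(-x/7) - 35*x^3/12 + 245*x^2/4 - 8491*x/10


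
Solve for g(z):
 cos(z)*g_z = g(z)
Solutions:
 g(z) = C1*sqrt(sin(z) + 1)/sqrt(sin(z) - 1)


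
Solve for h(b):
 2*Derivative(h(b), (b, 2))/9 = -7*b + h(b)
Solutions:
 h(b) = C1*exp(-3*sqrt(2)*b/2) + C2*exp(3*sqrt(2)*b/2) + 7*b


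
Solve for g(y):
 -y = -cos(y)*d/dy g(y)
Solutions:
 g(y) = C1 + Integral(y/cos(y), y)


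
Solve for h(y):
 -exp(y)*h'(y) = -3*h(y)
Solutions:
 h(y) = C1*exp(-3*exp(-y))


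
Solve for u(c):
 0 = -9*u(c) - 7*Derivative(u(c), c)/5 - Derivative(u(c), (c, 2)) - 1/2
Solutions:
 u(c) = (C1*sin(sqrt(851)*c/10) + C2*cos(sqrt(851)*c/10))*exp(-7*c/10) - 1/18


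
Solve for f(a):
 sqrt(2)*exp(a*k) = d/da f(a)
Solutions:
 f(a) = C1 + sqrt(2)*exp(a*k)/k


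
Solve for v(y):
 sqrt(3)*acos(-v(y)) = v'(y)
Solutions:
 Integral(1/acos(-_y), (_y, v(y))) = C1 + sqrt(3)*y


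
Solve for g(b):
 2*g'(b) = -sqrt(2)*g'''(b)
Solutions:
 g(b) = C1 + C2*sin(2^(1/4)*b) + C3*cos(2^(1/4)*b)


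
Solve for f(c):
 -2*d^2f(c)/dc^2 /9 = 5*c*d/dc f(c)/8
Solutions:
 f(c) = C1 + C2*erf(3*sqrt(10)*c/8)


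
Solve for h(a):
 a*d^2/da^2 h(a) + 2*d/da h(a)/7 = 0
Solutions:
 h(a) = C1 + C2*a^(5/7)


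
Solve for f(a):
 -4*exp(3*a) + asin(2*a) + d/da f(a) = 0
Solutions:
 f(a) = C1 - a*asin(2*a) - sqrt(1 - 4*a^2)/2 + 4*exp(3*a)/3


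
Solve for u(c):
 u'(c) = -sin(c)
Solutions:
 u(c) = C1 + cos(c)


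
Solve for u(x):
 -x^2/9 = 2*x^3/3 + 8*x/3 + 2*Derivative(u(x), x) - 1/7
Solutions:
 u(x) = C1 - x^4/12 - x^3/54 - 2*x^2/3 + x/14


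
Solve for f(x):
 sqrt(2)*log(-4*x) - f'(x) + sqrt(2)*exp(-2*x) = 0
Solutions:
 f(x) = C1 + sqrt(2)*x*log(-x) + sqrt(2)*x*(-1 + 2*log(2)) - sqrt(2)*exp(-2*x)/2


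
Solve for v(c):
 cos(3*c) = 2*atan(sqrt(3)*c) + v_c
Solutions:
 v(c) = C1 - 2*c*atan(sqrt(3)*c) + sqrt(3)*log(3*c^2 + 1)/3 + sin(3*c)/3


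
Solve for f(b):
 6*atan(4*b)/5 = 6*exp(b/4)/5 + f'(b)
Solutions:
 f(b) = C1 + 6*b*atan(4*b)/5 - 24*exp(b/4)/5 - 3*log(16*b^2 + 1)/20


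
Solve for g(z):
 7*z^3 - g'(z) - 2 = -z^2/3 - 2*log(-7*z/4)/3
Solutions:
 g(z) = C1 + 7*z^4/4 + z^3/9 + 2*z*log(-z)/3 + z*(-8/3 - 2*log(2) + 2*log(14)/3)


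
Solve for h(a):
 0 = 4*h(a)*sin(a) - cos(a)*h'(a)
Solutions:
 h(a) = C1/cos(a)^4


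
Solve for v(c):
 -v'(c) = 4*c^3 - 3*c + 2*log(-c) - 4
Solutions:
 v(c) = C1 - c^4 + 3*c^2/2 - 2*c*log(-c) + 6*c


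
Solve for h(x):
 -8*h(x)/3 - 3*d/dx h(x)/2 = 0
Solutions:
 h(x) = C1*exp(-16*x/9)


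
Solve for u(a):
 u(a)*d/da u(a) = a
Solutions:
 u(a) = -sqrt(C1 + a^2)
 u(a) = sqrt(C1 + a^2)


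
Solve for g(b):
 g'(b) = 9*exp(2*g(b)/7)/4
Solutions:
 g(b) = 7*log(-sqrt(-1/(C1 + 9*b))) + 7*log(14)/2
 g(b) = 7*log(-1/(C1 + 9*b))/2 + 7*log(14)/2


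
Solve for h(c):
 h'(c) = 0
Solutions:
 h(c) = C1


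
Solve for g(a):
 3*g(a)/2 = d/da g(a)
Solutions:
 g(a) = C1*exp(3*a/2)


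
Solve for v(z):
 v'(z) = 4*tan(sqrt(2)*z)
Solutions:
 v(z) = C1 - 2*sqrt(2)*log(cos(sqrt(2)*z))


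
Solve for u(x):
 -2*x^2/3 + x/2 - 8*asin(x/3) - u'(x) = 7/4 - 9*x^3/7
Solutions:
 u(x) = C1 + 9*x^4/28 - 2*x^3/9 + x^2/4 - 8*x*asin(x/3) - 7*x/4 - 8*sqrt(9 - x^2)


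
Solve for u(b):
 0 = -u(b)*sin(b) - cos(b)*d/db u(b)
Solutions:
 u(b) = C1*cos(b)


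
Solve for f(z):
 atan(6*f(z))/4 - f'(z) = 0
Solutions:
 Integral(1/atan(6*_y), (_y, f(z))) = C1 + z/4


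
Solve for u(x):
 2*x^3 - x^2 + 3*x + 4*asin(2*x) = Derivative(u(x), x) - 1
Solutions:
 u(x) = C1 + x^4/2 - x^3/3 + 3*x^2/2 + 4*x*asin(2*x) + x + 2*sqrt(1 - 4*x^2)


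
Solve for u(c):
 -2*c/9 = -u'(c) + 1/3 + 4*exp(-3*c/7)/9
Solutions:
 u(c) = C1 + c^2/9 + c/3 - 28*exp(-3*c/7)/27


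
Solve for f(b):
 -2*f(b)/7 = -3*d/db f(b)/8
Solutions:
 f(b) = C1*exp(16*b/21)


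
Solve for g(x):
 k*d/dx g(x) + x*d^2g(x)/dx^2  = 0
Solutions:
 g(x) = C1 + x^(1 - re(k))*(C2*sin(log(x)*Abs(im(k))) + C3*cos(log(x)*im(k)))


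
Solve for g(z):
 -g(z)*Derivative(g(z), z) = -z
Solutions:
 g(z) = -sqrt(C1 + z^2)
 g(z) = sqrt(C1 + z^2)


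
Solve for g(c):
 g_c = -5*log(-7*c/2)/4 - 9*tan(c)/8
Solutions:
 g(c) = C1 - 5*c*log(-c)/4 - 5*c*log(7)/4 + 5*c*log(2)/4 + 5*c/4 + 9*log(cos(c))/8


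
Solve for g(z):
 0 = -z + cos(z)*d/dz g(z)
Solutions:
 g(z) = C1 + Integral(z/cos(z), z)


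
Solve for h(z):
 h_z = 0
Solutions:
 h(z) = C1


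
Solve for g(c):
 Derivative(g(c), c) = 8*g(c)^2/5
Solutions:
 g(c) = -5/(C1 + 8*c)


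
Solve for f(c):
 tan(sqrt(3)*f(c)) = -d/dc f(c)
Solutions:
 f(c) = sqrt(3)*(pi - asin(C1*exp(-sqrt(3)*c)))/3
 f(c) = sqrt(3)*asin(C1*exp(-sqrt(3)*c))/3


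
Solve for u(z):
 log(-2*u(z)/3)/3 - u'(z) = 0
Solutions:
 -3*Integral(1/(log(-_y) - log(3) + log(2)), (_y, u(z))) = C1 - z


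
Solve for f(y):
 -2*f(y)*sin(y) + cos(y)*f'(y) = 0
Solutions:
 f(y) = C1/cos(y)^2


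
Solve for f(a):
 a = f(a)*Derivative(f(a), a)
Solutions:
 f(a) = -sqrt(C1 + a^2)
 f(a) = sqrt(C1 + a^2)


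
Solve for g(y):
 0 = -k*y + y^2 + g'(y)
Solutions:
 g(y) = C1 + k*y^2/2 - y^3/3


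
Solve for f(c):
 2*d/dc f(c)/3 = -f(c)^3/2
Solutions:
 f(c) = -sqrt(2)*sqrt(-1/(C1 - 3*c))
 f(c) = sqrt(2)*sqrt(-1/(C1 - 3*c))


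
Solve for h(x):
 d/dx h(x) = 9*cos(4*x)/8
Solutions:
 h(x) = C1 + 9*sin(4*x)/32


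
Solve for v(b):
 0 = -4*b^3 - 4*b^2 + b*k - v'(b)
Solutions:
 v(b) = C1 - b^4 - 4*b^3/3 + b^2*k/2


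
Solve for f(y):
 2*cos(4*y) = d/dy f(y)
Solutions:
 f(y) = C1 + sin(4*y)/2


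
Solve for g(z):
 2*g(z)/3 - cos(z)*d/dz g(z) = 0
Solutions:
 g(z) = C1*(sin(z) + 1)^(1/3)/(sin(z) - 1)^(1/3)


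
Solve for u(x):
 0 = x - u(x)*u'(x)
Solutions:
 u(x) = -sqrt(C1 + x^2)
 u(x) = sqrt(C1 + x^2)


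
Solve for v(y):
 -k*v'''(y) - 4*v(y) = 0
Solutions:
 v(y) = C1*exp(2^(2/3)*y*(-1/k)^(1/3)) + C2*exp(2^(2/3)*y*(-1/k)^(1/3)*(-1 + sqrt(3)*I)/2) + C3*exp(-2^(2/3)*y*(-1/k)^(1/3)*(1 + sqrt(3)*I)/2)


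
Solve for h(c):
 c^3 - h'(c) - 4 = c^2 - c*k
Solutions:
 h(c) = C1 + c^4/4 - c^3/3 + c^2*k/2 - 4*c


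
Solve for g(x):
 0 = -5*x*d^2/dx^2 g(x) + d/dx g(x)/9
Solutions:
 g(x) = C1 + C2*x^(46/45)


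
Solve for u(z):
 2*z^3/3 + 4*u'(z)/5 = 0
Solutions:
 u(z) = C1 - 5*z^4/24


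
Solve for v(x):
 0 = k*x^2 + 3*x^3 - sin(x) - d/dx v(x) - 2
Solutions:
 v(x) = C1 + k*x^3/3 + 3*x^4/4 - 2*x + cos(x)


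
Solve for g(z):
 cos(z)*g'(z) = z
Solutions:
 g(z) = C1 + Integral(z/cos(z), z)


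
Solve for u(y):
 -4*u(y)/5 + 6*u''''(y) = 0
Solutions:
 u(y) = C1*exp(-15^(3/4)*2^(1/4)*y/15) + C2*exp(15^(3/4)*2^(1/4)*y/15) + C3*sin(15^(3/4)*2^(1/4)*y/15) + C4*cos(15^(3/4)*2^(1/4)*y/15)


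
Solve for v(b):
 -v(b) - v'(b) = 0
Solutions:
 v(b) = C1*exp(-b)


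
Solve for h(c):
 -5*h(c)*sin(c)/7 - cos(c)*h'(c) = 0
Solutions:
 h(c) = C1*cos(c)^(5/7)


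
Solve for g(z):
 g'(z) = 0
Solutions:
 g(z) = C1


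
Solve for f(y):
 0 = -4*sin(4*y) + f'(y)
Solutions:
 f(y) = C1 - cos(4*y)


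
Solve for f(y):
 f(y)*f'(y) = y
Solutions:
 f(y) = -sqrt(C1 + y^2)
 f(y) = sqrt(C1 + y^2)


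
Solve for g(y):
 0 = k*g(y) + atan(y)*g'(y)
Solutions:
 g(y) = C1*exp(-k*Integral(1/atan(y), y))


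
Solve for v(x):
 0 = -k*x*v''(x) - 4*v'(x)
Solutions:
 v(x) = C1 + x^(((re(k) - 4)*re(k) + im(k)^2)/(re(k)^2 + im(k)^2))*(C2*sin(4*log(x)*Abs(im(k))/(re(k)^2 + im(k)^2)) + C3*cos(4*log(x)*im(k)/(re(k)^2 + im(k)^2)))


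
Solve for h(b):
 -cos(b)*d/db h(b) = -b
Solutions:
 h(b) = C1 + Integral(b/cos(b), b)


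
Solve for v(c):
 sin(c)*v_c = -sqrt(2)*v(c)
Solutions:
 v(c) = C1*(cos(c) + 1)^(sqrt(2)/2)/(cos(c) - 1)^(sqrt(2)/2)


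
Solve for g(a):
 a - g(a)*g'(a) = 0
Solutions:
 g(a) = -sqrt(C1 + a^2)
 g(a) = sqrt(C1 + a^2)


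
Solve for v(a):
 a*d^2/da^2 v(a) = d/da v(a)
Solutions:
 v(a) = C1 + C2*a^2


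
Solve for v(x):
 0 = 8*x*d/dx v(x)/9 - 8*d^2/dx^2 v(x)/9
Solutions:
 v(x) = C1 + C2*erfi(sqrt(2)*x/2)


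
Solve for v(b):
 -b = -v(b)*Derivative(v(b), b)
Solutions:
 v(b) = -sqrt(C1 + b^2)
 v(b) = sqrt(C1 + b^2)


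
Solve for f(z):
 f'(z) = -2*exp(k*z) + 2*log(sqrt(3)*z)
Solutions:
 f(z) = C1 + 2*z*log(z) + z*(-2 + log(3)) + Piecewise((-2*exp(k*z)/k, Ne(k, 0)), (-2*z, True))


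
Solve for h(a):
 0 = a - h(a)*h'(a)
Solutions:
 h(a) = -sqrt(C1 + a^2)
 h(a) = sqrt(C1 + a^2)


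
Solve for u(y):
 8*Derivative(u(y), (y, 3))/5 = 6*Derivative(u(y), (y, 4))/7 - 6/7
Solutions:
 u(y) = C1 + C2*y + C3*y^2 + C4*exp(28*y/15) - 5*y^3/56


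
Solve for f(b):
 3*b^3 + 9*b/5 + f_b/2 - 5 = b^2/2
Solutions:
 f(b) = C1 - 3*b^4/2 + b^3/3 - 9*b^2/5 + 10*b


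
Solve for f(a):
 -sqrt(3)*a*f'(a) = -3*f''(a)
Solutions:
 f(a) = C1 + C2*erfi(sqrt(2)*3^(3/4)*a/6)


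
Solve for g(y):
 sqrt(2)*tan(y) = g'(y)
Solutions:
 g(y) = C1 - sqrt(2)*log(cos(y))


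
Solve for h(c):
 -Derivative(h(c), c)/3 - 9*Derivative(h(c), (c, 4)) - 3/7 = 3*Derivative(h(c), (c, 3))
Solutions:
 h(c) = C1 + C2*exp(c*(-4 + 2*2^(1/3)/(3*sqrt(93) + 29)^(1/3) + 2^(2/3)*(3*sqrt(93) + 29)^(1/3))/36)*sin(2^(1/3)*sqrt(3)*c*(-2^(1/3)*(3*sqrt(93) + 29)^(1/3) + 2/(3*sqrt(93) + 29)^(1/3))/36) + C3*exp(c*(-4 + 2*2^(1/3)/(3*sqrt(93) + 29)^(1/3) + 2^(2/3)*(3*sqrt(93) + 29)^(1/3))/36)*cos(2^(1/3)*sqrt(3)*c*(-2^(1/3)*(3*sqrt(93) + 29)^(1/3) + 2/(3*sqrt(93) + 29)^(1/3))/36) + C4*exp(-c*(2*2^(1/3)/(3*sqrt(93) + 29)^(1/3) + 2 + 2^(2/3)*(3*sqrt(93) + 29)^(1/3))/18) - 9*c/7


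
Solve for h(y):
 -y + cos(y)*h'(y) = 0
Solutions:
 h(y) = C1 + Integral(y/cos(y), y)


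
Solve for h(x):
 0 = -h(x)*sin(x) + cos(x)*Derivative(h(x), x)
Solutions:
 h(x) = C1/cos(x)


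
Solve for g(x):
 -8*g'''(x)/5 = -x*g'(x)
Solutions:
 g(x) = C1 + Integral(C2*airyai(5^(1/3)*x/2) + C3*airybi(5^(1/3)*x/2), x)


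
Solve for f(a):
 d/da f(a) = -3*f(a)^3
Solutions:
 f(a) = -sqrt(2)*sqrt(-1/(C1 - 3*a))/2
 f(a) = sqrt(2)*sqrt(-1/(C1 - 3*a))/2


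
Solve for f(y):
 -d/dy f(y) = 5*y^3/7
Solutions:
 f(y) = C1 - 5*y^4/28


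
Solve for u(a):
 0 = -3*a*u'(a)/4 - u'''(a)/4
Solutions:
 u(a) = C1 + Integral(C2*airyai(-3^(1/3)*a) + C3*airybi(-3^(1/3)*a), a)
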